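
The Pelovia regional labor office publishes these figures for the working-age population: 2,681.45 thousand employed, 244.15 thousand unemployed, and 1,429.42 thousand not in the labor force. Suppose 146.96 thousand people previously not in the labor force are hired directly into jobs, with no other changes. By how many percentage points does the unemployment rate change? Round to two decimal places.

Initially, labor force = 2,681.45 + 244.15 = 2,925.60 thousand, so u = 244.15/2,925.60 = 8.35%.
After the change, employed and labor force both rise by 146.96; unemployed unchanged → E = 2,828.41, U = 244.15, labor force = 3,072.56 thousand.
New unemployment rate = 244.15 / 3,072.56 = 7.95%.
Change = 7.95% − 8.35% = −0.40 percentage points.

The unemployment rate changes by −0.40 percentage points.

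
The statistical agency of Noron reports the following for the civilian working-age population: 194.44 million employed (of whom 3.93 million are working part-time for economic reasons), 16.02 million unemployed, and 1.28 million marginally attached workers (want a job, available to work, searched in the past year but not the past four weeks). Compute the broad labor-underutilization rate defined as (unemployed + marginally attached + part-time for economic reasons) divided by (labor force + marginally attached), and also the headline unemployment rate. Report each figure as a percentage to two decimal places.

Labor force = 194.44 + 16.02 = 210.46 million.
Numerator = 16.02 + 1.28 + 3.93 = 21.23 million.
Denominator = 210.46 + 1.28 = 211.74 million.
Broad rate = 21.23 / 211.74 = 10.03%.
Headline unemployment rate = 16.02 / 210.46 = 7.61%.

Broad underutilization rate ≈ 10.03%; headline unemployment rate ≈ 7.61%.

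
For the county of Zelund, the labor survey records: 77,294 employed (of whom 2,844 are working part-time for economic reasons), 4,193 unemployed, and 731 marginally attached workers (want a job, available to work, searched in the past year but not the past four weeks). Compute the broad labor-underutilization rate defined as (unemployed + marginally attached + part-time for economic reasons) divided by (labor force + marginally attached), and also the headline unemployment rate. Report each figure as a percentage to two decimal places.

Labor force = 77,294 + 4,193 = 81,487.
Numerator = 4,193 + 731 + 2,844 = 7,768.
Denominator = 81,487 + 731 = 82,218.
Broad rate = 7,768 / 82,218 = 9.45%.
Headline unemployment rate = 4,193 / 81,487 = 5.15%.

Broad underutilization rate ≈ 9.45%; headline unemployment rate ≈ 5.15%.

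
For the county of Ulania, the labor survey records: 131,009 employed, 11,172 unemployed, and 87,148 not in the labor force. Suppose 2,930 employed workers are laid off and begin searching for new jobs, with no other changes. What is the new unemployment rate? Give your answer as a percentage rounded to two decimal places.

Initially, labor force = 131,009 + 11,172 = 142,181, so u = 11,172/142,181 = 7.86%.
After the change, employed falls and unemployed rises by 2,930; labor force unchanged → E = 128,079, U = 14,102, labor force = 142,181.
New unemployment rate = 14,102 / 142,181 = 9.92%.

New unemployment rate ≈ 9.92%.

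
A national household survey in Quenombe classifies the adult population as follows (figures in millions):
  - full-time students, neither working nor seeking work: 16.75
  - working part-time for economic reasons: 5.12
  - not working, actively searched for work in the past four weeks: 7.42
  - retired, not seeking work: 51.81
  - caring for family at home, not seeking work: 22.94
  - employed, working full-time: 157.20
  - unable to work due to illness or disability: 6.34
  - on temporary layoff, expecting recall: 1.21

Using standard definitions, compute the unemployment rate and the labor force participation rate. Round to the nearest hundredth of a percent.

Unemployment rate ≈ 5.05%; labor force participation rate ≈ 63.60%.

Employed = 5.12 + 157.20 = 162.32 million (anyone who worked, including part-time for economic reasons, counts as employed).
Unemployed = 7.42 + 1.21 = 8.63 million (jobless and actively searching, or on temporary layoff).
Labor force = 162.32 + 8.63 = 170.95 million.
Not in labor force = 16.75 + 51.81 + 22.94 + 6.34 = 97.84 million (those not working and not actively searching are outside the labor force).
Civilian working-age population = 170.95 + 97.84 = 268.79 million.
Unemployment rate = 8.63 / 170.95 = 5.05%.
Labor force participation rate = 170.95 / 268.79 = 63.60%.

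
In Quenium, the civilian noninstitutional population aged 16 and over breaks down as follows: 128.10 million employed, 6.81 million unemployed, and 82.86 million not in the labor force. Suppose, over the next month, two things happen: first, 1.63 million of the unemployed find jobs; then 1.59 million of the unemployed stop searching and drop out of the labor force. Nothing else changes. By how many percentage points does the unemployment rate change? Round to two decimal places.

Initially, labor force = 128.10 + 6.81 = 134.91 million, so u = 6.81/134.91 = 5.05%.
After the first change, unemployed falls and employed rises by 1.63; labor force unchanged → E = 129.73, U = 5.18, labor force = 134.91 million.
After the second change, unemployed and labor force both fall by 1.59 → E = 129.73, U = 3.59, labor force = 133.32 million.
New unemployment rate = 3.59 / 133.32 = 2.69%.
Change = 2.69% − 5.05% = −2.36 percentage points.

The unemployment rate changes by −2.36 percentage points.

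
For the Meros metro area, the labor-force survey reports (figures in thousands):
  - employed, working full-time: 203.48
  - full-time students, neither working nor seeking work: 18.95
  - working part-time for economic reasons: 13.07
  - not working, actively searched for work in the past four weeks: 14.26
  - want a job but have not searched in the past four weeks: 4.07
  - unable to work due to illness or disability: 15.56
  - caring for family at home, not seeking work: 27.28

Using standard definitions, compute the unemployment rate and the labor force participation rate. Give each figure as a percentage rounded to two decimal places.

Unemployment rate ≈ 6.18%; labor force participation rate ≈ 77.80%.

Employed = 203.48 + 13.07 = 216.55 thousand (anyone who worked, including part-time for economic reasons, counts as employed).
Unemployed = 14.26 thousand.
Labor force = 216.55 + 14.26 = 230.81 thousand.
Not in labor force = 18.95 + 4.07 + 15.56 + 27.28 = 65.86 thousand (those not working and not actively searching are outside the labor force — including those who want a job but have given up searching).
Civilian working-age population = 230.81 + 65.86 = 296.67 thousand.
Unemployment rate = 14.26 / 230.81 = 6.18%.
Labor force participation rate = 230.81 / 296.67 = 77.80%.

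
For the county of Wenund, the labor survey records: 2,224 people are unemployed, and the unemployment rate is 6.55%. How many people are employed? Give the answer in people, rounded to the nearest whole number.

About 31,730 are employed.

Labor force = U / u = 2,224 / 0.0655 ≈ 33,954.
Employed = labor force − unemployed = 33,954 − 2,224 = 31,730.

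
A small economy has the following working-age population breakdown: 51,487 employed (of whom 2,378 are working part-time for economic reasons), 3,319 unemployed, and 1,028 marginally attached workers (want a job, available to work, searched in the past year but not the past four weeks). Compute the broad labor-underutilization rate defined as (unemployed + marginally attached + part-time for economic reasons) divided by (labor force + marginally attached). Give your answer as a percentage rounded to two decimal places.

Labor force = 51,487 + 3,319 = 54,806.
Numerator = 3,319 + 1,028 + 2,378 = 6,725.
Denominator = 54,806 + 1,028 = 55,834.
Broad rate = 6,725 / 55,834 = 12.04%.

Broad underutilization rate ≈ 12.04%.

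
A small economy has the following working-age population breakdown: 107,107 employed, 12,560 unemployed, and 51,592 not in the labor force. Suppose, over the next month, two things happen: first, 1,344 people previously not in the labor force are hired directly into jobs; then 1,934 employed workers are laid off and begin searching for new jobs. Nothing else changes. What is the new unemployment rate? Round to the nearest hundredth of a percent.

Initially, labor force = 107,107 + 12,560 = 119,667, so u = 12,560/119,667 = 10.50%.
After the first change, employed and labor force both rise by 1,344; unemployed unchanged → E = 108,451, U = 12,560, labor force = 121,011.
After the second change, employed falls and unemployed rises by 1,934; labor force unchanged → E = 106,517, U = 14,494, labor force = 121,011.
New unemployment rate = 14,494 / 121,011 = 11.98%.

New unemployment rate ≈ 11.98%.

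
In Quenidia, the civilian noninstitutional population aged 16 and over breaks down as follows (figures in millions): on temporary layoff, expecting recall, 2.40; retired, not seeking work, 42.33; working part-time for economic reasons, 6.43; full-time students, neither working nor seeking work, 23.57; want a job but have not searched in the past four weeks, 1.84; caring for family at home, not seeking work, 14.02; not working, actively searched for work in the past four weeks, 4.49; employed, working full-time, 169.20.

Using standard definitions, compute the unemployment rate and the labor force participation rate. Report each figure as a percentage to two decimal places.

Unemployment rate ≈ 3.77%; labor force participation rate ≈ 69.06%.

Employed = 6.43 + 169.20 = 175.63 million (anyone who worked, including part-time for economic reasons, counts as employed).
Unemployed = 2.40 + 4.49 = 6.89 million (jobless and actively searching, or on temporary layoff).
Labor force = 175.63 + 6.89 = 182.52 million.
Not in labor force = 42.33 + 23.57 + 1.84 + 14.02 = 81.76 million (those not working and not actively searching are outside the labor force — including those who want a job but have given up searching).
Civilian working-age population = 182.52 + 81.76 = 264.28 million.
Unemployment rate = 6.89 / 182.52 = 3.77%.
Labor force participation rate = 182.52 / 264.28 = 69.06%.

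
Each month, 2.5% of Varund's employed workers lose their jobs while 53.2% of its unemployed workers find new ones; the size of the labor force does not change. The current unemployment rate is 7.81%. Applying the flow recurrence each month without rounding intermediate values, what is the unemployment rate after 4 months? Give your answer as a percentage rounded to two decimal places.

With a fixed labor force, u_{t+1} = u_t + s·(1−u_t) − f·u_t = u_t·(1−s−f) + s.
Here 1−s−f = 0.443 and s = 0.025.
u_1 = 0.078100 × 0.443 + 0.025 = 0.059598.
u_2 = 0.059598 × 0.443 + 0.025 = 0.051402.
u_3 = 0.051402 × 0.443 + 0.025 = 0.047771.
u_4 = 0.047771 × 0.443 + 0.025 = 0.046163.

Unemployment rate after four months ≈ 4.62%.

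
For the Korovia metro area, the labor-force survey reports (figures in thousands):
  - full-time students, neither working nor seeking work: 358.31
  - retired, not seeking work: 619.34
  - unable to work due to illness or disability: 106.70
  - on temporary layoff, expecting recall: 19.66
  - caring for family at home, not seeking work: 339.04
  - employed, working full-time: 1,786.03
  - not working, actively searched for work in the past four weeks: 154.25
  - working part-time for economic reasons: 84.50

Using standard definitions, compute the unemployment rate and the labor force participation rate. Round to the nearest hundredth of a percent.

Unemployment rate ≈ 8.51%; labor force participation rate ≈ 58.95%.

Employed = 1,786.03 + 84.50 = 1,870.53 thousand (anyone who worked, including part-time for economic reasons, counts as employed).
Unemployed = 19.66 + 154.25 = 173.91 thousand (jobless and actively searching, or on temporary layoff).
Labor force = 1,870.53 + 173.91 = 2,044.44 thousand.
Not in labor force = 358.31 + 619.34 + 106.70 + 339.04 = 1,423.39 thousand (those not working and not actively searching are outside the labor force).
Civilian working-age population = 2,044.44 + 1,423.39 = 3,467.83 thousand.
Unemployment rate = 173.91 / 2,044.44 = 8.51%.
Labor force participation rate = 2,044.44 / 3,467.83 = 58.95%.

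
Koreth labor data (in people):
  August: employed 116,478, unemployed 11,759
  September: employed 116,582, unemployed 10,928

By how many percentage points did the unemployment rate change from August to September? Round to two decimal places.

The unemployment rate changed by −0.60 percentage points.

August: labor force = 116,478 + 11,759 = 128,237; u = 11,759/128,237 = 9.17%.
September: labor force = 116,582 + 10,928 = 127,510; u = 10,928/127,510 = 8.57%.
Change = 8.57% − 9.17% = −0.60 pp.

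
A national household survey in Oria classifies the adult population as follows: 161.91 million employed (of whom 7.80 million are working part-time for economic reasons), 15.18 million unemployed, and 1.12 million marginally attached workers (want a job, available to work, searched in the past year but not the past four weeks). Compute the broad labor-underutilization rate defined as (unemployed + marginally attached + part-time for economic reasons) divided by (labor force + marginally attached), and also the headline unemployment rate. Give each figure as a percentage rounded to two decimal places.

Broad underutilization rate ≈ 13.52%; headline unemployment rate ≈ 8.57%.

Labor force = 161.91 + 15.18 = 177.09 million.
Numerator = 15.18 + 1.12 + 7.80 = 24.10 million.
Denominator = 177.09 + 1.12 = 178.21 million.
Broad rate = 24.10 / 178.21 = 13.52%.
Headline unemployment rate = 15.18 / 177.09 = 8.57%.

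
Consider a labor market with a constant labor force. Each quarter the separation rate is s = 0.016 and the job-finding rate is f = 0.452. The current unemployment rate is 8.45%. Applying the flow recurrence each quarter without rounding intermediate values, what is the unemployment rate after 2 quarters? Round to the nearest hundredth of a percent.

With a fixed labor force, u_{t+1} = u_t + s·(1−u_t) − f·u_t = u_t·(1−s−f) + s.
Here 1−s−f = 0.532 and s = 0.016.
u_1 = 0.084500 × 0.532 + 0.016 = 0.060954.
u_2 = 0.060954 × 0.532 + 0.016 = 0.048428.

Unemployment rate after two quarters ≈ 4.84%.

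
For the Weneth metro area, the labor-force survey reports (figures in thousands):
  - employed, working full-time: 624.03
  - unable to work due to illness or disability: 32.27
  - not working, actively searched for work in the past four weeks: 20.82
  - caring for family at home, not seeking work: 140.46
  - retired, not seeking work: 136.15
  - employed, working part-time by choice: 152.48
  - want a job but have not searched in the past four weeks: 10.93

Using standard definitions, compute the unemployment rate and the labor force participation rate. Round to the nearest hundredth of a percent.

Employed = 624.03 + 152.48 = 776.51 thousand.
Unemployed = 20.82 thousand.
Labor force = 776.51 + 20.82 = 797.33 thousand.
Not in labor force = 32.27 + 140.46 + 136.15 + 10.93 = 319.81 thousand (those not working and not actively searching are outside the labor force — including those who want a job but have given up searching).
Civilian working-age population = 797.33 + 319.81 = 1,117.14 thousand.
Unemployment rate = 20.82 / 797.33 = 2.61%.
Labor force participation rate = 797.33 / 1,117.14 = 71.37%.

Unemployment rate ≈ 2.61%; labor force participation rate ≈ 71.37%.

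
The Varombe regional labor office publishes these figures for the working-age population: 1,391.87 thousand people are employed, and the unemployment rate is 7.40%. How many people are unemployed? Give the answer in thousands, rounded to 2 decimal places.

Let U be the number unemployed. The labor force is E + U, and U/(E+U) = 0.0740.
So U = 0.0740 × 1,391.87 / (1 − 0.0740) = 102.9984 / 0.9260 ≈ 111.23 thousand.

About 111.23 thousand are unemployed.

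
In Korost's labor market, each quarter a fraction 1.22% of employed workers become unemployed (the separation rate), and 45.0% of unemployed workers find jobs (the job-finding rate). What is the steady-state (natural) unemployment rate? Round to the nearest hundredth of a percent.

At steady state the flows balance: s·E = f·U, so U/(E+U) = s/(s+f).
u* = 1.22 / (1.22 + 45.0) = 1.22 / 46.22 = 2.64%.

Steady-state unemployment rate ≈ 2.64%.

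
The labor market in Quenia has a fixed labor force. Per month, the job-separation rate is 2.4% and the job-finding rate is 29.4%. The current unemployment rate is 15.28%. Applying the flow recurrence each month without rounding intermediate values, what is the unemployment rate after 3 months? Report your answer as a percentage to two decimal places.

Unemployment rate after three months ≈ 10.00%.

With a fixed labor force, u_{t+1} = u_t + s·(1−u_t) − f·u_t = u_t·(1−s−f) + s.
Here 1−s−f = 0.682 and s = 0.024.
u_1 = 0.152800 × 0.682 + 0.024 = 0.128210.
u_2 = 0.128210 × 0.682 + 0.024 = 0.111439.
u_3 = 0.111439 × 0.682 + 0.024 = 0.100001.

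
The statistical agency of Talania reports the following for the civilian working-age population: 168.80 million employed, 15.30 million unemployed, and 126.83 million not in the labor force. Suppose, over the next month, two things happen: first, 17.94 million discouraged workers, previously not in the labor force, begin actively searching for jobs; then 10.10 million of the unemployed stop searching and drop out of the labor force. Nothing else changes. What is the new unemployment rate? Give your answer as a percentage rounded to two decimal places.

Initially, labor force = 168.80 + 15.30 = 184.10 million, so u = 15.30/184.10 = 8.31%.
After the first change, unemployed and labor force both rise by 17.94 → E = 168.80, U = 33.24, labor force = 202.04 million.
After the second change, unemployed and labor force both fall by 10.10 → E = 168.80, U = 23.14, labor force = 191.94 million.
New unemployment rate = 23.14 / 191.94 = 12.06%.

New unemployment rate ≈ 12.06%.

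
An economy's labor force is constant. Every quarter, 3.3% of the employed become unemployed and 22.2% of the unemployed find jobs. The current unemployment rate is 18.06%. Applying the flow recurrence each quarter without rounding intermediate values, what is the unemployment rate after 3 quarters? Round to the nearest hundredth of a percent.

With a fixed labor force, u_{t+1} = u_t + s·(1−u_t) − f·u_t = u_t·(1−s−f) + s.
Here 1−s−f = 0.745 and s = 0.033.
u_1 = 0.180600 × 0.745 + 0.033 = 0.167547.
u_2 = 0.167547 × 0.745 + 0.033 = 0.157823.
u_3 = 0.157823 × 0.745 + 0.033 = 0.150578.

Unemployment rate after three quarters ≈ 15.06%.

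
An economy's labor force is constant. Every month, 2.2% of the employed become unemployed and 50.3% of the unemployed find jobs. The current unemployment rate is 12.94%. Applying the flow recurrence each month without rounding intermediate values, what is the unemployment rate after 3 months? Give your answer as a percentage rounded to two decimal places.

Unemployment rate after three months ≈ 5.13%.

With a fixed labor force, u_{t+1} = u_t + s·(1−u_t) − f·u_t = u_t·(1−s−f) + s.
Here 1−s−f = 0.475 and s = 0.022.
u_1 = 0.129400 × 0.475 + 0.022 = 0.083465.
u_2 = 0.083465 × 0.475 + 0.022 = 0.061646.
u_3 = 0.061646 × 0.475 + 0.022 = 0.051282.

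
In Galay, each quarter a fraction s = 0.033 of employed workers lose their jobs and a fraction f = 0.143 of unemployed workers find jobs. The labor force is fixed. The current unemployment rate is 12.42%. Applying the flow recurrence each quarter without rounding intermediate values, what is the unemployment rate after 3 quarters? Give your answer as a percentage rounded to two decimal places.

With a fixed labor force, u_{t+1} = u_t + s·(1−u_t) − f·u_t = u_t·(1−s−f) + s.
Here 1−s−f = 0.824 and s = 0.033.
u_1 = 0.124200 × 0.824 + 0.033 = 0.135341.
u_2 = 0.135341 × 0.824 + 0.033 = 0.144521.
u_3 = 0.144521 × 0.824 + 0.033 = 0.152085.

Unemployment rate after three quarters ≈ 15.21%.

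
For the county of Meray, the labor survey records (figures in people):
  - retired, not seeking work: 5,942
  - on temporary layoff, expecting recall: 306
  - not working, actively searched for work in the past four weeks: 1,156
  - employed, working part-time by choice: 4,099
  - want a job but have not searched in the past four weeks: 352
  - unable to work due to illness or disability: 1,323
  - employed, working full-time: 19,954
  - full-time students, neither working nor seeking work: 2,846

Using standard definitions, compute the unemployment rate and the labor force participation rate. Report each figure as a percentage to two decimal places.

Unemployment rate ≈ 5.73%; labor force participation rate ≈ 70.92%.

Employed = 4,099 + 19,954 = 24,053.
Unemployed = 306 + 1,156 = 1,462 (jobless and actively searching, or on temporary layoff).
Labor force = 24,053 + 1,462 = 25,515.
Not in labor force = 5,942 + 352 + 1,323 + 2,846 = 10,463 (those not working and not actively searching are outside the labor force — including those who want a job but have given up searching).
Civilian working-age population = 25,515 + 10,463 = 35,978.
Unemployment rate = 1,462 / 25,515 = 5.73%.
Labor force participation rate = 25,515 / 35,978 = 70.92%.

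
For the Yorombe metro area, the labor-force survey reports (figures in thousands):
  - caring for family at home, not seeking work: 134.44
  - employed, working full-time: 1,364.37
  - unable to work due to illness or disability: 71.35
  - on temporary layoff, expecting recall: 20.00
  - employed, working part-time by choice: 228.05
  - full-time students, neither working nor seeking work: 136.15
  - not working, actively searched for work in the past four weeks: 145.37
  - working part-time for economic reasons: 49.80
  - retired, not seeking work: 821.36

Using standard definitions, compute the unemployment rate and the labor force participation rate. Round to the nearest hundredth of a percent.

Employed = 1,364.37 + 228.05 + 49.80 = 1,642.22 thousand (anyone who worked, including part-time for economic reasons, counts as employed).
Unemployed = 20.00 + 145.37 = 165.37 thousand (jobless and actively searching, or on temporary layoff).
Labor force = 1,642.22 + 165.37 = 1,807.59 thousand.
Not in labor force = 134.44 + 71.35 + 136.15 + 821.36 = 1,163.30 thousand (those not working and not actively searching are outside the labor force).
Civilian working-age population = 1,807.59 + 1,163.30 = 2,970.89 thousand.
Unemployment rate = 165.37 / 1,807.59 = 9.15%.
Labor force participation rate = 1,807.59 / 2,970.89 = 60.84%.

Unemployment rate ≈ 9.15%; labor force participation rate ≈ 60.84%.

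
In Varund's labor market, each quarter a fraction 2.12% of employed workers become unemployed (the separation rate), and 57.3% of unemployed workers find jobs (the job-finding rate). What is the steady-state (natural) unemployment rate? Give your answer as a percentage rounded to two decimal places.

At steady state the flows balance: s·E = f·U, so U/(E+U) = s/(s+f).
u* = 2.12 / (2.12 + 57.3) = 2.12 / 59.42 = 3.57%.

Steady-state unemployment rate ≈ 3.57%.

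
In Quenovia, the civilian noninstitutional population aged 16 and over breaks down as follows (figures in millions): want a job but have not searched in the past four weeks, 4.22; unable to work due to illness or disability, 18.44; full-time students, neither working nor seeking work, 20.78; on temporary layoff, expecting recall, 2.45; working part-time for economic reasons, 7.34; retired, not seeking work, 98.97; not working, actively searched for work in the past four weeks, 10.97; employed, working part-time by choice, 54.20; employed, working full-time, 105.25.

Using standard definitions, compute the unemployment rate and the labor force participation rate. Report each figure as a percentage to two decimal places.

Unemployment rate ≈ 7.45%; labor force participation rate ≈ 55.86%.

Employed = 7.34 + 54.20 + 105.25 = 166.79 million (anyone who worked, including part-time for economic reasons, counts as employed).
Unemployed = 2.45 + 10.97 = 13.42 million (jobless and actively searching, or on temporary layoff).
Labor force = 166.79 + 13.42 = 180.21 million.
Not in labor force = 4.22 + 18.44 + 20.78 + 98.97 = 142.41 million (those not working and not actively searching are outside the labor force — including those who want a job but have given up searching).
Civilian working-age population = 180.21 + 142.41 = 322.62 million.
Unemployment rate = 13.42 / 180.21 = 7.45%.
Labor force participation rate = 180.21 / 322.62 = 55.86%.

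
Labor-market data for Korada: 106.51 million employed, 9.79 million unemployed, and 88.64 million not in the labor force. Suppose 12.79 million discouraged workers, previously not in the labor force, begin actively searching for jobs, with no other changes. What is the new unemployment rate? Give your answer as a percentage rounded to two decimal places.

New unemployment rate ≈ 17.49%.

Initially, labor force = 106.51 + 9.79 = 116.30 million, so u = 9.79/116.30 = 8.42%.
After the change, unemployed and labor force both rise by 12.79 → E = 106.51, U = 22.58, labor force = 129.09 million.
New unemployment rate = 22.58 / 129.09 = 17.49%.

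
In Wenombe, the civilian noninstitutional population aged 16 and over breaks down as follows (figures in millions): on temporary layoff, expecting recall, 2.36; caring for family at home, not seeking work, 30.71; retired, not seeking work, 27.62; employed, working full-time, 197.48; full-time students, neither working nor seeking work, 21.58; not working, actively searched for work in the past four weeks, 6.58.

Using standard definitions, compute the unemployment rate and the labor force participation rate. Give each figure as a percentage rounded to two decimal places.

Unemployment rate ≈ 4.33%; labor force participation rate ≈ 72.09%.

Employed = 197.48 million.
Unemployed = 2.36 + 6.58 = 8.94 million (jobless and actively searching, or on temporary layoff).
Labor force = 197.48 + 8.94 = 206.42 million.
Not in labor force = 30.71 + 27.62 + 21.58 = 79.91 million (those not working and not actively searching are outside the labor force).
Civilian working-age population = 206.42 + 79.91 = 286.33 million.
Unemployment rate = 8.94 / 206.42 = 4.33%.
Labor force participation rate = 206.42 / 286.33 = 72.09%.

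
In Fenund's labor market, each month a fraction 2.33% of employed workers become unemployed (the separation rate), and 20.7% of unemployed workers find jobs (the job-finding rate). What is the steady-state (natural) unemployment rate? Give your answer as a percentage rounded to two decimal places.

Steady-state unemployment rate ≈ 10.12%.

At steady state the flows balance: s·E = f·U, so U/(E+U) = s/(s+f).
u* = 2.33 / (2.33 + 20.7) = 2.33 / 23.03 = 10.12%.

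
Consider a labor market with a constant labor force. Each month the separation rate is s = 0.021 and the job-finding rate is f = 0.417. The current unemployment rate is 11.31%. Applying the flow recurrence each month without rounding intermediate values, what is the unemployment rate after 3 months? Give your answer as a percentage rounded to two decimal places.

With a fixed labor force, u_{t+1} = u_t + s·(1−u_t) − f·u_t = u_t·(1−s−f) + s.
Here 1−s−f = 0.562 and s = 0.021.
u_1 = 0.113100 × 0.562 + 0.021 = 0.084562.
u_2 = 0.084562 × 0.562 + 0.021 = 0.068524.
u_3 = 0.068524 × 0.562 + 0.021 = 0.059510.

Unemployment rate after three months ≈ 5.95%.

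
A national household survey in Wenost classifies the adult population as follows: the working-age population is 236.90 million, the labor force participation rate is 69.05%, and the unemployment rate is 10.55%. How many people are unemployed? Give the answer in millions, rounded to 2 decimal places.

Labor force = 0.6905 × 236.90 = 163.58 million.
Unemployed = 0.1055 × 163.58 ≈ 17.26 million.

About 17.26 million are unemployed.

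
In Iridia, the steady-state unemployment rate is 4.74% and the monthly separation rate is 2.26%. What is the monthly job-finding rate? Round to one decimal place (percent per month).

From u* = s/(s+f): f = s·(1−u)/u.
f = 2.26 × (1 − 0.0474) / 0.0474 = 2.1529 / 0.0474 ≈ 45.4% per month.

Job-finding rate ≈ 45.4% per month.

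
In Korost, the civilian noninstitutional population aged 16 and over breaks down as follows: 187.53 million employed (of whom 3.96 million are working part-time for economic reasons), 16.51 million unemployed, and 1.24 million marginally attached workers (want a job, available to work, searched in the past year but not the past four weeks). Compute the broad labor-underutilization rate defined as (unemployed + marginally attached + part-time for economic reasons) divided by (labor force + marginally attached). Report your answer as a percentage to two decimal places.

Broad underutilization rate ≈ 10.58%.

Labor force = 187.53 + 16.51 = 204.04 million.
Numerator = 16.51 + 1.24 + 3.96 = 21.71 million.
Denominator = 204.04 + 1.24 = 205.28 million.
Broad rate = 21.71 / 205.28 = 10.58%.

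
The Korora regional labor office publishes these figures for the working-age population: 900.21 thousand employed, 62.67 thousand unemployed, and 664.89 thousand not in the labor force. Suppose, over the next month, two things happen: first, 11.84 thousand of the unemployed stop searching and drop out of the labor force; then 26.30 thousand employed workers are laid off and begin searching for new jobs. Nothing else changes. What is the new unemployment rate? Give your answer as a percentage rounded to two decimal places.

New unemployment rate ≈ 8.11%.

Initially, labor force = 900.21 + 62.67 = 962.88 thousand, so u = 62.67/962.88 = 6.51%.
After the first change, unemployed and labor force both fall by 11.84 → E = 900.21, U = 50.83, labor force = 951.04 thousand.
After the second change, employed falls and unemployed rises by 26.30; labor force unchanged → E = 873.91, U = 77.13, labor force = 951.04 thousand.
New unemployment rate = 77.13 / 951.04 = 8.11%.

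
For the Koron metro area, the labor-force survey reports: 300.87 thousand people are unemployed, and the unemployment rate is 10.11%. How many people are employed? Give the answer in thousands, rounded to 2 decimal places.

About 2,675.09 thousand are employed.

Labor force = U / u = 300.87 / 0.1011 ≈ 2,975.96 thousand.
Employed = labor force − unemployed = 2,975.96 − 300.87 = 2,675.09 thousand.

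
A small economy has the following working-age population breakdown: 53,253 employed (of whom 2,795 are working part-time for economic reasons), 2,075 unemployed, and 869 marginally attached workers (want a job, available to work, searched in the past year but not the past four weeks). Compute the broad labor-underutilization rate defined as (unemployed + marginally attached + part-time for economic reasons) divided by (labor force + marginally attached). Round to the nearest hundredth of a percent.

Broad underutilization rate ≈ 10.21%.

Labor force = 53,253 + 2,075 = 55,328.
Numerator = 2,075 + 869 + 2,795 = 5,739.
Denominator = 55,328 + 869 = 56,197.
Broad rate = 5,739 / 56,197 = 10.21%.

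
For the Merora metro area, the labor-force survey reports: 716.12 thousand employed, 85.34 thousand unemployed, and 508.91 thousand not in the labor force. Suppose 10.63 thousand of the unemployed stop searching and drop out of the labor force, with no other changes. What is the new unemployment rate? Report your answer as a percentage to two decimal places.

Initially, labor force = 716.12 + 85.34 = 801.46 thousand, so u = 85.34/801.46 = 10.65%.
After the change, unemployed and labor force both fall by 10.63 → E = 716.12, U = 74.71, labor force = 790.83 thousand.
New unemployment rate = 74.71 / 790.83 = 9.45%.

New unemployment rate ≈ 9.45%.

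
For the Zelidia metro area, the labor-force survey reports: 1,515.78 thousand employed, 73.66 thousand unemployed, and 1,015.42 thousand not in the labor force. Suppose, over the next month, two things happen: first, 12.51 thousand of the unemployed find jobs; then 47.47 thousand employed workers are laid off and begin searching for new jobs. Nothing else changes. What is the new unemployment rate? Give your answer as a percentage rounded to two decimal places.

New unemployment rate ≈ 6.83%.

Initially, labor force = 1,515.78 + 73.66 = 1,589.44 thousand, so u = 73.66/1,589.44 = 4.63%.
After the first change, unemployed falls and employed rises by 12.51; labor force unchanged → E = 1,528.29, U = 61.15, labor force = 1,589.44 thousand.
After the second change, employed falls and unemployed rises by 47.47; labor force unchanged → E = 1,480.82, U = 108.62, labor force = 1,589.44 thousand.
New unemployment rate = 108.62 / 1,589.44 = 6.83%.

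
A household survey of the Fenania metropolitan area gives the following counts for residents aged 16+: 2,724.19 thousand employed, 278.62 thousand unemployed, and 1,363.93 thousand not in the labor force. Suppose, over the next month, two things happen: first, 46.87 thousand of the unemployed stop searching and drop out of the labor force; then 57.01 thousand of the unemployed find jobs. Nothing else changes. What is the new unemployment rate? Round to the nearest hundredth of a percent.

Initially, labor force = 2,724.19 + 278.62 = 3,002.81 thousand, so u = 278.62/3,002.81 = 9.28%.
After the first change, unemployed and labor force both fall by 46.87 → E = 2,724.19, U = 231.75, labor force = 2,955.94 thousand.
After the second change, unemployed falls and employed rises by 57.01; labor force unchanged → E = 2,781.20, U = 174.74, labor force = 2,955.94 thousand.
New unemployment rate = 174.74 / 2,955.94 = 5.91%.

New unemployment rate ≈ 5.91%.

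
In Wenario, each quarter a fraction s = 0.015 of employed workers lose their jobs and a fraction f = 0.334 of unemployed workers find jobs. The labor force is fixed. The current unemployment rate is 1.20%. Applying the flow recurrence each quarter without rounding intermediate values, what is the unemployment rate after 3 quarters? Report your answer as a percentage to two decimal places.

Unemployment rate after three quarters ≈ 3.44%.

With a fixed labor force, u_{t+1} = u_t + s·(1−u_t) − f·u_t = u_t·(1−s−f) + s.
Here 1−s−f = 0.651 and s = 0.015.
u_1 = 0.012000 × 0.651 + 0.015 = 0.022812.
u_2 = 0.022812 × 0.651 + 0.015 = 0.029851.
u_3 = 0.029851 × 0.651 + 0.015 = 0.034433.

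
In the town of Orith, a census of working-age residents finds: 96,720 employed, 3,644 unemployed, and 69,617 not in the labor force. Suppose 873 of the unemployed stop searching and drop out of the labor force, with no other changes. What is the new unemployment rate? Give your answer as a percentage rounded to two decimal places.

Initially, labor force = 96,720 + 3,644 = 100,364, so u = 3,644/100,364 = 3.63%.
After the change, unemployed and labor force both fall by 873 → E = 96,720, U = 2,771, labor force = 99,491.
New unemployment rate = 2,771 / 99,491 = 2.79%.

New unemployment rate ≈ 2.79%.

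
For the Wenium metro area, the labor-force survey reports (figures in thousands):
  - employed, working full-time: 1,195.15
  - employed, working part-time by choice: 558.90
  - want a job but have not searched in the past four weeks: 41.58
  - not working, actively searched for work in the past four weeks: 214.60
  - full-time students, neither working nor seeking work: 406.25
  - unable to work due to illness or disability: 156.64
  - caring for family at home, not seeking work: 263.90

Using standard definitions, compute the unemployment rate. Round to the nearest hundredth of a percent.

Unemployment rate ≈ 10.90%.

Employed = 1,195.15 + 558.90 = 1,754.05 thousand.
Unemployed = 214.60 thousand.
Labor force = 1,754.05 + 214.60 = 1,968.65 thousand.
Unemployment rate = 214.60 / 1,968.65 = 10.90%.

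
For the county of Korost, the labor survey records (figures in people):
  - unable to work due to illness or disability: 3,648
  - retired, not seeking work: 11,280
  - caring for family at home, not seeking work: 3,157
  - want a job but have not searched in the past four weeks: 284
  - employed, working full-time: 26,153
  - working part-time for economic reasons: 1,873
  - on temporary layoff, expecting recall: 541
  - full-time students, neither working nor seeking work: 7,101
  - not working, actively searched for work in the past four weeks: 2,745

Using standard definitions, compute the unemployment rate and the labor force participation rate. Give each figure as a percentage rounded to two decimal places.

Unemployment rate ≈ 10.49%; labor force participation rate ≈ 55.14%.

Employed = 26,153 + 1,873 = 28,026 (anyone who worked, including part-time for economic reasons, counts as employed).
Unemployed = 541 + 2,745 = 3,286 (jobless and actively searching, or on temporary layoff).
Labor force = 28,026 + 3,286 = 31,312.
Not in labor force = 3,648 + 11,280 + 3,157 + 284 + 7,101 = 25,470 (those not working and not actively searching are outside the labor force — including those who want a job but have given up searching).
Civilian working-age population = 31,312 + 25,470 = 56,782.
Unemployment rate = 3,286 / 31,312 = 10.49%.
Labor force participation rate = 31,312 / 56,782 = 55.14%.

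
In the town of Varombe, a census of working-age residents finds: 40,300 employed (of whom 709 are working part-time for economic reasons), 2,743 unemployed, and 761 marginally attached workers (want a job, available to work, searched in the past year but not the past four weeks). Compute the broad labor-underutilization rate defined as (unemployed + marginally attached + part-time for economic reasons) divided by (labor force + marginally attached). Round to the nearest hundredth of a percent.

Labor force = 40,300 + 2,743 = 43,043.
Numerator = 2,743 + 761 + 709 = 4,213.
Denominator = 43,043 + 761 = 43,804.
Broad rate = 4,213 / 43,804 = 9.62%.

Broad underutilization rate ≈ 9.62%.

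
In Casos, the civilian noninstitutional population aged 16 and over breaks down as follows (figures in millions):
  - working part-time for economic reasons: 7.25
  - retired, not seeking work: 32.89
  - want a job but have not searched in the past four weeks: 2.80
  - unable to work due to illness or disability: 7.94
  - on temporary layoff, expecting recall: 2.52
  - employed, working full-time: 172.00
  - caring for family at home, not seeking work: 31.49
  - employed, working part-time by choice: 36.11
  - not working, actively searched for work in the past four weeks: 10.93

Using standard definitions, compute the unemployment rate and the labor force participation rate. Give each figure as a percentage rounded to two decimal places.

Employed = 7.25 + 172.00 + 36.11 = 215.36 million (anyone who worked, including part-time for economic reasons, counts as employed).
Unemployed = 2.52 + 10.93 = 13.45 million (jobless and actively searching, or on temporary layoff).
Labor force = 215.36 + 13.45 = 228.81 million.
Not in labor force = 32.89 + 2.80 + 7.94 + 31.49 = 75.12 million (those not working and not actively searching are outside the labor force — including those who want a job but have given up searching).
Civilian working-age population = 228.81 + 75.12 = 303.93 million.
Unemployment rate = 13.45 / 228.81 = 5.88%.
Labor force participation rate = 228.81 / 303.93 = 75.28%.

Unemployment rate ≈ 5.88%; labor force participation rate ≈ 75.28%.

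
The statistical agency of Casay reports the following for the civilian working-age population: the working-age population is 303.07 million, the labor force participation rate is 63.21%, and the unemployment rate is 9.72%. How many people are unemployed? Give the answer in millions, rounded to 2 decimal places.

About 18.62 million are unemployed.

Labor force = 0.6321 × 303.07 = 191.57 million.
Unemployed = 0.0972 × 191.57 ≈ 18.62 million.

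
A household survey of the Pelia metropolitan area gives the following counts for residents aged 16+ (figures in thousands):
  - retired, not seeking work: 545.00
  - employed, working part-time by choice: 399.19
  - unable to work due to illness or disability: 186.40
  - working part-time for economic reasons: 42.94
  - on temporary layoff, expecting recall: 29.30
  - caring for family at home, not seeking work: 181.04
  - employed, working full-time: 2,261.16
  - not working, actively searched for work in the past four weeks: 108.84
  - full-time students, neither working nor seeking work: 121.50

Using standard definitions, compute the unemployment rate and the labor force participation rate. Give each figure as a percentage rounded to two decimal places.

Employed = 399.19 + 42.94 + 2,261.16 = 2,703.29 thousand (anyone who worked, including part-time for economic reasons, counts as employed).
Unemployed = 29.30 + 108.84 = 138.14 thousand (jobless and actively searching, or on temporary layoff).
Labor force = 2,703.29 + 138.14 = 2,841.43 thousand.
Not in labor force = 545.00 + 186.40 + 181.04 + 121.50 = 1,033.94 thousand (those not working and not actively searching are outside the labor force).
Civilian working-age population = 2,841.43 + 1,033.94 = 3,875.37 thousand.
Unemployment rate = 138.14 / 2,841.43 = 4.86%.
Labor force participation rate = 2,841.43 / 3,875.37 = 73.32%.

Unemployment rate ≈ 4.86%; labor force participation rate ≈ 73.32%.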